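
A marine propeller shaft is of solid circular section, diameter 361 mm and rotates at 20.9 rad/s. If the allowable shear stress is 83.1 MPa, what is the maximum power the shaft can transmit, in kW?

16000 kW

J = πd⁴/32 = π(0.361)⁴/32 = 1.667×10^-3 m⁴.
T_max = τ_allow·J/r = 8.31×10^7 × 1.667×10^-3 / 0.180 = 767600 N·m.
ω = 20.9 rad/s, so P_max = T_max·ω = 1.604×10^7 W.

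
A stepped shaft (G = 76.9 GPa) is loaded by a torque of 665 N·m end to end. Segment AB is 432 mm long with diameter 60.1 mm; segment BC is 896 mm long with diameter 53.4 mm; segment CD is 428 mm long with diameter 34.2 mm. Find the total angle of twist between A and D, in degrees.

2.30°

J_AB = π(0.0601)⁴/32 = 1.28×10^-6 m⁴; J_BC = π(0.0534)⁴/32 = 7.98×10^-7 m⁴; J_CD = π(0.0342)⁴/32 = 1.34×10^-7 m⁴.
θ = (T/G)·Σ L_i/J_i = (665.0/76.9×10⁹)·(0.432/1.28×10^-6 + 0.896/7.98×10^-7 + 0.428/1.34×10^-7) = 0.04018 rad.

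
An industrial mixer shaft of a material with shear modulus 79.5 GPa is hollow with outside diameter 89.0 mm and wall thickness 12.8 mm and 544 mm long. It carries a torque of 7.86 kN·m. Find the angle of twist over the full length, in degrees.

J = π(d_o⁴ − d_i⁴)/32 = π(0.0890⁴ − 0.0634⁴)/32 = 4.574×10^-6 m⁴.
θ = T·L/(G·J) = 7860 × 0.544 / (79.5×10⁹ × 4.574×10^-6) = 0.01176 rad.

0.674°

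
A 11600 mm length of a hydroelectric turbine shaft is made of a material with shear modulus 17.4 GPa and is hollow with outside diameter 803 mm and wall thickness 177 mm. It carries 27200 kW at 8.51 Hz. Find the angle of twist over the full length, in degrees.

ω = 2π·8.51 = 53.47 rad/s, so T = P/ω = 27200×10³ / 53.47 = 508700 N·m.
J = π(d_o⁴ − d_i⁴)/32 = π(0.803⁴ − 0.449⁴)/32 = 0.03683 m⁴.
θ = T·L/(G·J) = 508700 × 11.6 / (17.4×10⁹ × 0.03683) = 9.208×10^-3 rad.

0.528°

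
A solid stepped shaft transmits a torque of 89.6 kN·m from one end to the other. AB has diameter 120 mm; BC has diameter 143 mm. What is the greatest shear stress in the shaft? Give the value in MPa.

Under the same torque, τ_max = 16T/(πd³) is largest where d is smallest — segment AB (d = 120 mm).
τ_max = 16·89600/(π·(0.120)³) = 2.641×10^8 Pa.

264 MPa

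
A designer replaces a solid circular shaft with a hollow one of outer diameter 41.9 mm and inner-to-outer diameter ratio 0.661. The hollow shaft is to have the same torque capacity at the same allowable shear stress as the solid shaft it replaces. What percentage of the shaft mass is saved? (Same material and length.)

Equal τ_max and T ⇒ the solid shaft needs d_s³ = d_o³(1−k⁴), so d_s = 41.9·(1−0.661⁴)^(1/3) = 39.04 mm.
Area ratio A_h/A_s = d_o²(1−k²)/d_s² = (1−k²)/(1−k⁴)^(2/3) = 0.6485.
Mass saving = 1 − 0.6485 = 35.2 %.

35.2 %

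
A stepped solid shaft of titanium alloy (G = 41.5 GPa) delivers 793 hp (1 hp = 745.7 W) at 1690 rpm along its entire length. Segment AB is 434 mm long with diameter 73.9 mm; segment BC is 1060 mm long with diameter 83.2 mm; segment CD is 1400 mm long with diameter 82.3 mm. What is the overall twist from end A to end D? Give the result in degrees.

3.16°

ω = 2π·1690/60 = 177.0 rad/s, so T = P/ω = 793×745.7 / 177.0 = 3341 N·m.
J_AB = π(0.0739)⁴/32 = 2.93×10^-6 m⁴; J_BC = π(0.0832)⁴/32 = 4.70×10^-6 m⁴; J_CD = π(0.0823)⁴/32 = 4.50×10^-6 m⁴.
θ = (T/G)·Σ L_i/J_i = (3341/41.5×10⁹)·(0.434/2.93×10^-6 + 1.06/4.70×10^-6 + 1.40/4.50×10^-6) = 0.05510 rad.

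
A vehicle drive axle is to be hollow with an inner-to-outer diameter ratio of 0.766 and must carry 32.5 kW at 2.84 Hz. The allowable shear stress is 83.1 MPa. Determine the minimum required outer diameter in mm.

55.4 mm

ω = 2π·2.84 = 17.84 rad/s, so T = P/ω = 32.5×10³ / 17.84 = 1821 N·m.
For a hollow shaft with d_i/d_o = 0.766: τ_max = 16T/(π d_o³ (1−k⁴)), so d_o = [16T/(π τ_allow (1−k⁴))]^(1/3) = [16·1821/(π·8.31×10^7·0.6557)]^(1/3) = 0.05542 m.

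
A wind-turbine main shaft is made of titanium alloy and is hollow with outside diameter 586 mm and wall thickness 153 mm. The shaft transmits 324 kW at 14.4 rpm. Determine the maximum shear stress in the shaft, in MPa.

5.74 MPa

ω = 2π·14.4/60 = 1.508 rad/s, so T = P/ω = 324×10³ / 1.508 = 214900 N·m.
J = π(d_o⁴ − d_i⁴)/32 = π(0.586⁴ − 0.280⁴)/32 = 0.01097 m⁴.
τ_max = T·r/J = 214900 × 0.293 / 0.01097 = 5.737×10^6 Pa.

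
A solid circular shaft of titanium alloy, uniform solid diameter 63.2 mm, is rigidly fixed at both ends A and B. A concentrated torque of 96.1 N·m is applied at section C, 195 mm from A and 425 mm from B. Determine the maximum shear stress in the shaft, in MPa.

1.33 MPa

With uniform GJ and both ends fixed, compatibility θ_AC = θ_CB gives T_A·a = T_B·b, together with T_A + T_B = T₀.
T_A = T₀·b/(a+b) = 96.10·425/620.0 = 65.87 N·m; T_B = 30.23 N·m.
τ in each portion: τ_AC = 1.33×10^6 Pa, τ_CB = 6.10×10^5 Pa; maximum is in AC.
τ_max = T_AC·r/J = 65.87·0.0316/1.57×10^-6 = 1.329×10^6 Pa.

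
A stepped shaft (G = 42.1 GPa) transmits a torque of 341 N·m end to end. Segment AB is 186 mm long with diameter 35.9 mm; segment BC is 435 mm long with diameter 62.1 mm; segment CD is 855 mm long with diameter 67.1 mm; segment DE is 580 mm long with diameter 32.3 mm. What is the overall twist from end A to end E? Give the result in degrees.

J_AB = π(0.0359)⁴/32 = 1.63×10^-7 m⁴; J_BC = π(0.0621)⁴/32 = 1.46×10^-6 m⁴; J_CD = π(0.0671)⁴/32 = 1.99×10^-6 m⁴; J_DE = π(0.0323)⁴/32 = 1.07×10^-7 m⁴.
θ = (T/G)·Σ L_i/J_i = (341.0/42.1×10⁹)·(0.186/1.63×10^-7 + 0.435/1.46×10^-6 + 0.855/1.99×10^-6 + 0.580/1.07×10^-7) = 0.05909 rad.

3.39°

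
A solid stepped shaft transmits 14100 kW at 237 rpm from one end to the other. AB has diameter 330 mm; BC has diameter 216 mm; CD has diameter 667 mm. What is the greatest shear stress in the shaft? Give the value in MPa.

ω = 2π·237/60 = 24.82 rad/s, so T = P/ω = 14100×10³ / 24.82 = 568100 N·m.
Under the same torque, τ_max = 16T/(πd³) is largest where d is smallest — segment BC (d = 216 mm).
τ_max = 16·568100/(π·(0.216)³) = 2.871×10^8 Pa.

287 MPa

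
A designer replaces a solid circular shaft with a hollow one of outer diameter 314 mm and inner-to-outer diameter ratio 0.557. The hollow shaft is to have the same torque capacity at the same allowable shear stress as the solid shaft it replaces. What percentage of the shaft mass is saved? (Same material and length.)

26.2 %

Equal τ_max and T ⇒ the solid shaft needs d_s³ = d_o³(1−k⁴), so d_s = 314·(1−0.557⁴)^(1/3) = 303.6 mm.
Area ratio A_h/A_s = d_o²(1−k²)/d_s² = (1−k²)/(1−k⁴)^(2/3) = 0.7379.
Mass saving = 1 − 0.7379 = 26.2 %.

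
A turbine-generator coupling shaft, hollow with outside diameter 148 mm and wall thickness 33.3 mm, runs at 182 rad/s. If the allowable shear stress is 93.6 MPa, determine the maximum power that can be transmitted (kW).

J = π(d_o⁴ − d_i⁴)/32 = π(0.148⁴ − 0.0814⁴)/32 = 4.279×10^-5 m⁴.
T_max = τ_allow·J/r = 9.36×10^7 × 4.279×10^-5 / 0.0740 = 54130 N·m.
ω = 182 rad/s, so P_max = T_max·ω = 9.851×10^6 W.

9850 kW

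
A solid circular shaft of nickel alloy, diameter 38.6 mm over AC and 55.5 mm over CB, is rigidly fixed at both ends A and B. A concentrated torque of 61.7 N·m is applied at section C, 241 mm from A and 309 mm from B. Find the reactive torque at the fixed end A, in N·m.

14.2 N·m

Compatibility: T_A·a/J_AC = T_B·b/J_CB with T_A + T_B = T₀.
J_AC = 2.18×10^-7 m⁴, J_CB = 9.31×10^-7 m⁴, so T_A = T₀·(J_AC/a)/((J_AC/a)+(J_CB/b)) = 14.24 N·m, T_B = 47.46 N·m.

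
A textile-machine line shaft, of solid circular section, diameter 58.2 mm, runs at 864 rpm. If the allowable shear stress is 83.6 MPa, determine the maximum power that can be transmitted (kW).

J = πd⁴/32 = π(0.0582)⁴/32 = 1.126×10^-6 m⁴.
T_max = τ_allow·J/r = 8.36×10^7 × 1.126×10^-6 / 0.0291 = 3236 N·m.
ω = 2π·864/60 = 90.48 rad/s, so P_max = T_max·ω = 2.928×10^5 W.

293 kW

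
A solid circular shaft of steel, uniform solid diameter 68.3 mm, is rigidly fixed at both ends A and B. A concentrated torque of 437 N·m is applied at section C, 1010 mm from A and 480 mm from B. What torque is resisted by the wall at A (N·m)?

141 N·m

With uniform GJ and both ends fixed, compatibility θ_AC = θ_CB gives T_A·a = T_B·b, together with T_A + T_B = T₀.
T_A = T₀·b/(a+b) = 437.0·480/1490 = 140.8 N·m; T_B = 296.2 N·m.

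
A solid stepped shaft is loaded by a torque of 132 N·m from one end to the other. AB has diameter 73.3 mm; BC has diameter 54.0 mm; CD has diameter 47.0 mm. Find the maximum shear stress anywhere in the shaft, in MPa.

Under the same torque, τ_max = 16T/(πd³) is largest where d is smallest — segment CD (d = 47.0 mm).
τ_max = 16·132.0/(π·(0.0470)³) = 6.475×10^6 Pa.

6.48 MPa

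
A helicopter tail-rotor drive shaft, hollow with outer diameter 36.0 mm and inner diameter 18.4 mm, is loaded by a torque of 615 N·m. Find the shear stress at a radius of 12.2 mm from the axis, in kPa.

J = π(d_o⁴ − d_i⁴)/32 = π(0.0360⁴ − 0.0184⁴)/32 = 1.536×10^-7 m⁴.
Shear stress varies linearly with radius: τ = T·r/J = 615.0 × 0.0122 / 1.536×10^-7 = 4.883×10^7 Pa.

48800 kPa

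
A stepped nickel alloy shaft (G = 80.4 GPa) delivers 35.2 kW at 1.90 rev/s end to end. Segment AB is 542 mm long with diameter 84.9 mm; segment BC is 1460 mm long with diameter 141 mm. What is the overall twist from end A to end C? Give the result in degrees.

ω = 2π·1.90 = 11.94 rad/s, so T = P/ω = 35.2×10³ / 11.94 = 2949 N·m.
J_AB = π(0.0849)⁴/32 = 5.10×10^-6 m⁴; J_BC = π(0.141)⁴/32 = 3.88×10^-5 m⁴.
θ = (T/G)·Σ L_i/J_i = (2949/80.4×10⁹)·(0.542/5.10×10^-6 + 1.46/3.88×10^-5) = 5.277×10^-3 rad.

0.302°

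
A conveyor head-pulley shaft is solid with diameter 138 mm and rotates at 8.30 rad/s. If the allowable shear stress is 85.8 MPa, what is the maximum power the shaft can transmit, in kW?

J = πd⁴/32 = π(0.138)⁴/32 = 3.561×10^-5 m⁴.
T_max = τ_allow·J/r = 8.58×10^7 × 3.561×10^-5 / 0.0690 = 44270 N·m.
ω = 8.30 rad/s, so P_max = T_max·ω = 3.675×10^5 W.

367 kW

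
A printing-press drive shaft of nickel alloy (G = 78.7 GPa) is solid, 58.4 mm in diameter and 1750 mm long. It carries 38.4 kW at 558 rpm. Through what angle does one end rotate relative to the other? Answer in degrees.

ω = 2π·558/60 = 58.43 rad/s, so T = P/ω = 38.4×10³ / 58.43 = 657.2 N·m.
J = πd⁴/32 = π(0.0584)⁴/32 = 1.142×10^-6 m⁴.
θ = T·L/(G·J) = 657.2 × 1.75 / (78.7×10⁹ × 1.142×10^-6) = 0.01280 rad.

0.733°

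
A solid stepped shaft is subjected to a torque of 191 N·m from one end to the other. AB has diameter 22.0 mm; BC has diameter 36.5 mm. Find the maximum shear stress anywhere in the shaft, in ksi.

Under the same torque, τ_max = 16T/(πd³) is largest where d is smallest — segment AB (d = 22.0 mm).
τ_max = 16·191.0/(π·(0.0220)³) = 9.136×10^7 Pa.

13.3 ksi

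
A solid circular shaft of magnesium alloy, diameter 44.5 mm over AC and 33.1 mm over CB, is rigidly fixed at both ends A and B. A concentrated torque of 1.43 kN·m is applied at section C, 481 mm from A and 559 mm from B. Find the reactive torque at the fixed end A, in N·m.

1130 N·m

Compatibility: T_A·a/J_AC = T_B·b/J_CB with T_A + T_B = T₀.
J_AC = 3.85×10^-7 m⁴, J_CB = 1.18×10^-7 m⁴, so T_A = T₀·(J_AC/a)/((J_AC/a)+(J_CB/b)) = 1132 N·m, T_B = 298.1 N·m.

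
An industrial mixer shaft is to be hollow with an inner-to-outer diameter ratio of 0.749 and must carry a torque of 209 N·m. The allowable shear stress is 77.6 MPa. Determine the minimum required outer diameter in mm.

27.2 mm

For a hollow shaft with d_i/d_o = 0.749: τ_max = 16T/(π d_o³ (1−k⁴)), so d_o = [16T/(π τ_allow (1−k⁴))]^(1/3) = [16·209.0/(π·7.76×10^7·0.6853)]^(1/3) = 0.02715 m.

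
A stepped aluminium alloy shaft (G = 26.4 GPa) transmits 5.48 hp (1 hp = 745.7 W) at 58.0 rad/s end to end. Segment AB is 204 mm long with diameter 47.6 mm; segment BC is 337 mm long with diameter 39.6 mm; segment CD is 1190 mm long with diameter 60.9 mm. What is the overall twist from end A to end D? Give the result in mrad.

7.16 mrad

ω = 58.0 rad/s, so T = P/ω = 5.48×745.7 / 58.00 = 70.46 N·m.
J_AB = π(0.0476)⁴/32 = 5.04×10^-7 m⁴; J_BC = π(0.0396)⁴/32 = 2.41×10^-7 m⁴; J_CD = π(0.0609)⁴/32 = 1.35×10^-6 m⁴.
θ = (T/G)·Σ L_i/J_i = (70.46/26.4×10⁹)·(0.204/5.04×10^-7 + 0.337/2.41×10^-7 + 1.19/1.35×10^-6) = 7.157×10^-3 rad.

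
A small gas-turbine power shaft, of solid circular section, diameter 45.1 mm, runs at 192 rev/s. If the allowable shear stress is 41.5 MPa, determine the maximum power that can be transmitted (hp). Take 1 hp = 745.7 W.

1210 hp

J = πd⁴/32 = π(0.0451)⁴/32 = 4.062×10^-7 m⁴.
T_max = τ_allow·J/r = 4.15×10^7 × 4.062×10^-7 / 0.0226 = 747.5 N·m.
ω = 2π·192 = 1206 rad/s, so P_max = T_max·ω = 9.018×10^5 W.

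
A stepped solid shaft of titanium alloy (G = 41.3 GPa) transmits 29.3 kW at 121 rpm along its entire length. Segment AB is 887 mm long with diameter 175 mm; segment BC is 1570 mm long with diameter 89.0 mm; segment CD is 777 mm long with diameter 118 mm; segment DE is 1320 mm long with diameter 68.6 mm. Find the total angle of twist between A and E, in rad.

ω = 2π·121/60 = 12.67 rad/s, so T = P/ω = 29.3×10³ / 12.67 = 2312 N·m.
J_AB = π(0.175)⁴/32 = 9.21×10^-5 m⁴; J_BC = π(0.0890)⁴/32 = 6.16×10^-6 m⁴; J_CD = π(0.118)⁴/32 = 1.90×10^-5 m⁴; J_DE = π(0.0686)⁴/32 = 2.17×10^-6 m⁴.
θ = (T/G)·Σ L_i/J_i = (2312/41.3×10⁹)·(0.887/9.21×10^-5 + 1.57/6.16×10^-6 + 0.777/1.90×10^-5 + 1.32/2.17×10^-6) = 0.05109 rad.

0.0511 rad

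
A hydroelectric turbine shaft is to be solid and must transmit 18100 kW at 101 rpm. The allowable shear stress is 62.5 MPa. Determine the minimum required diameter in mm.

ω = 2π·101/60 = 10.58 rad/s, so T = P/ω = 18100×10³ / 10.58 = 1.711e6 N·m.
For a solid shaft τ_max = 16T/(πd³), so d = (16T/(π τ_allow))^(1/3) = (16·1.711e6/(π·6.25×10^7))^(1/3) = 0.5186 m.

519 mm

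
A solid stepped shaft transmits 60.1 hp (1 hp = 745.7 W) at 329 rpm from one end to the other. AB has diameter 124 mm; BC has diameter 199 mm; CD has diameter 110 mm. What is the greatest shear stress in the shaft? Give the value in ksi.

ω = 2π·329/60 = 34.45 rad/s, so T = P/ω = 60.1×745.7 / 34.45 = 1301 N·m.
Under the same torque, τ_max = 16T/(πd³) is largest where d is smallest — segment CD (d = 110 mm).
τ_max = 16·1301/(π·(0.110)³) = 4.977×10^6 Pa.

0.722 ksi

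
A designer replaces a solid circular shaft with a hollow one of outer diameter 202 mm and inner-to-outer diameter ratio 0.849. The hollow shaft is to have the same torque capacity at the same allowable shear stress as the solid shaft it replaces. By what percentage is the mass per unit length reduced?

Equal τ_max and T ⇒ the solid shaft needs d_s³ = d_o³(1−k⁴), so d_s = 202·(1−0.849⁴)^(1/3) = 158.2 mm.
Area ratio A_h/A_s = d_o²(1−k²)/d_s² = (1−k²)/(1−k⁴)^(2/3) = 0.4551.
Mass saving = 1 − 0.4551 = 54.5 %.

54.5 %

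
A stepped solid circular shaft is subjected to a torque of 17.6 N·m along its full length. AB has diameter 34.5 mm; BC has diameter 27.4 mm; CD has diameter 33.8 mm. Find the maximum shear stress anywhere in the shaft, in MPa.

Under the same torque, τ_max = 16T/(πd³) is largest where d is smallest — segment BC (d = 27.4 mm).
τ_max = 16·17.60/(π·(0.0274)³) = 4.357×10^6 Pa.

4.36 MPa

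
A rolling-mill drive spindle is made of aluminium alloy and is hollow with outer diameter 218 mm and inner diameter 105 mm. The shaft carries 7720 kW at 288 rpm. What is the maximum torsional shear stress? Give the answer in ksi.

19.3 ksi

ω = 2π·288/60 = 30.16 rad/s, so T = P/ω = 7720×10³ / 30.16 = 256000 N·m.
J = π(d_o⁴ − d_i⁴)/32 = π(0.218⁴ − 0.105⁴)/32 = 2.098×10^-4 m⁴.
τ_max = T·r/J = 256000 × 0.109 / 2.098×10^-4 = 1.330×10^8 Pa.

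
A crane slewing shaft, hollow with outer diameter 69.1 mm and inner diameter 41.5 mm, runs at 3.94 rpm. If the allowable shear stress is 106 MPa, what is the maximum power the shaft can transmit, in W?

J = π(d_o⁴ − d_i⁴)/32 = π(0.0691⁴ − 0.0415⁴)/32 = 1.947×10^-6 m⁴.
T_max = τ_allow·J/r = 1.06×10^8 × 1.947×10^-6 / 0.0345 = 5974 N·m.
ω = 2π·3.94/60 = 0.4126 rad/s, so P_max = T_max·ω = 2465 W.

2460 W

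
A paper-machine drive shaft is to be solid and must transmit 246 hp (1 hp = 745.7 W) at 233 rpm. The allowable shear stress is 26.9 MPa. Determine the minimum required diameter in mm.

112 mm

ω = 2π·233/60 = 24.40 rad/s, so T = P/ω = 246×745.7 / 24.40 = 7518 N·m.
For a solid shaft τ_max = 16T/(πd³), so d = (16T/(π τ_allow))^(1/3) = (16·7518/(π·2.69×10^7))^(1/3) = 0.1125 m.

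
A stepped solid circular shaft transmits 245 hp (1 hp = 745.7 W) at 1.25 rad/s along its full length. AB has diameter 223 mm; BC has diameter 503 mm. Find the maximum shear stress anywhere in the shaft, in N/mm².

ω = 1.25 rad/s, so T = P/ω = 245×745.7 / 1.250 = 146200 N·m.
Under the same torque, τ_max = 16T/(πd³) is largest where d is smallest — segment AB (d = 223 mm).
τ_max = 16·146200/(π·(0.223)³) = 6.712×10^7 Pa.

67.1 N/mm²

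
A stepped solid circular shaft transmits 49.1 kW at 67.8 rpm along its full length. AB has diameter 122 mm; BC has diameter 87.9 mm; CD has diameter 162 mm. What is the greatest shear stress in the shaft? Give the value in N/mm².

51.9 N/mm²

ω = 2π·67.8/60 = 7.100 rad/s, so T = P/ω = 49.1×10³ / 7.100 = 6915 N·m.
Under the same torque, τ_max = 16T/(πd³) is largest where d is smallest — segment BC (d = 87.9 mm).
τ_max = 16·6915/(π·(0.0879)³) = 5.186×10^7 Pa.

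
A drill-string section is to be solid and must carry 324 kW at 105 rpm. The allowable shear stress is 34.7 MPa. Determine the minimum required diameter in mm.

ω = 2π·105/60 = 11.00 rad/s, so T = P/ω = 324×10³ / 11.00 = 29470 N·m.
For a solid shaft τ_max = 16T/(πd³), so d = (16T/(π τ_allow))^(1/3) = (16·29470/(π·3.47×10^7))^(1/3) = 0.1629 m.

163 mm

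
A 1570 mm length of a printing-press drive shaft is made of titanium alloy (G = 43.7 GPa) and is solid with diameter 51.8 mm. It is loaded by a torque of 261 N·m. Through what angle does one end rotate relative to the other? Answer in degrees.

J = πd⁴/32 = π(0.0518)⁴/32 = 7.068×10^-7 m⁴.
θ = T·L/(G·J) = 261.0 × 1.57 / (43.7×10⁹ × 7.068×10^-7) = 0.01327 rad.

0.760°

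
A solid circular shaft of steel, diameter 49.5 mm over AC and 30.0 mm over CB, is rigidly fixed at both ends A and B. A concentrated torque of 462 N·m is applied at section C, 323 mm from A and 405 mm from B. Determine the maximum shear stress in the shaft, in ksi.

Compatibility: T_A·a/J_AC = T_B·b/J_CB with T_A + T_B = T₀.
J_AC = 5.89×10^-7 m⁴, J_CB = 7.95×10^-8 m⁴, so T_A = T₀·(J_AC/a)/((J_AC/a)+(J_CB/b)) = 417.1 N·m, T_B = 44.88 N·m.
τ in each portion: τ_AC = 1.75×10^7 Pa, τ_CB = 8.47×10^6 Pa; maximum is in AC.
τ_max = T_AC·r/J = 417.1·0.0248/5.89×10^-7 = 1.752×10^7 Pa.

2.54 ksi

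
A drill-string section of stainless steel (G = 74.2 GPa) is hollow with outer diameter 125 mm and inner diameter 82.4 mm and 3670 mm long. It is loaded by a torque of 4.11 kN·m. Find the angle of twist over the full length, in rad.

0.0105 rad

J = π(d_o⁴ − d_i⁴)/32 = π(0.125⁴ − 0.0824⁴)/32 = 1.944×10^-5 m⁴.
θ = T·L/(G·J) = 4110 × 3.67 / (74.2×10⁹ × 1.944×10^-5) = 0.01046 rad.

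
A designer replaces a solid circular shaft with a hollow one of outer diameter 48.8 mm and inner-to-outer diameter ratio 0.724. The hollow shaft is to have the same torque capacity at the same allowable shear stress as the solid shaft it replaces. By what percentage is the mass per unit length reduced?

Equal τ_max and T ⇒ the solid shaft needs d_s³ = d_o³(1−k⁴), so d_s = 48.8·(1−0.724⁴)^(1/3) = 43.84 mm.
Area ratio A_h/A_s = d_o²(1−k²)/d_s² = (1−k²)/(1−k⁴)^(2/3) = 0.5895.
Mass saving = 1 − 0.5895 = 41.1 %.

41.1 %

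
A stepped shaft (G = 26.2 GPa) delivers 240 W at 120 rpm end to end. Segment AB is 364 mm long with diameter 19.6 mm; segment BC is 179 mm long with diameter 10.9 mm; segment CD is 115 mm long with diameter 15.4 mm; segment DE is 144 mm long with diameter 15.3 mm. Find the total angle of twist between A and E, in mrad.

ω = 2π·120/60 = 12.57 rad/s, so T = P/ω = 240 / 12.57 = 19.10 N·m.
J_AB = π(0.0196)⁴/32 = 1.45×10^-8 m⁴; J_BC = π(0.0109)⁴/32 = 1.39×10^-9 m⁴; J_CD = π(0.0154)⁴/32 = 5.52×10^-9 m⁴; J_DE = π(0.0153)⁴/32 = 5.38×10^-9 m⁴.
θ = (T/G)·Σ L_i/J_i = (19.10/26.2×10⁹)·(0.364/1.45×10^-8 + 0.179/1.39×10^-9 + 0.115/5.52×10^-9 + 0.144/5.38×10^-9) = 0.1472 rad.

147 mrad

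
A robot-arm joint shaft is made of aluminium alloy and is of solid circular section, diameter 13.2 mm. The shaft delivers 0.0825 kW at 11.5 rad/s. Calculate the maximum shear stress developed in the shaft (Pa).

1.59e7 Pa

ω = 11.5 rad/s, so T = P/ω = 0.0825×10³ / 11.50 = 7.174 N·m.
J = πd⁴/32 = π(0.0132)⁴/32 = 2.981×10^-9 m⁴.
τ_max = T·r/J = 7.174 × 0.00660 / 2.981×10^-9 = 1.589×10^7 Pa.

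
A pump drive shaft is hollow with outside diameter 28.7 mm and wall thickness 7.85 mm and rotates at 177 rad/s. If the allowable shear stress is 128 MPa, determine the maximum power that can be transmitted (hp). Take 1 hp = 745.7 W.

J = π(d_o⁴ − d_i⁴)/32 = π(0.0287⁴ − 0.0130⁴)/32 = 6.380×10^-8 m⁴.
T_max = τ_allow·J/r = 1.28×10^8 × 6.380×10^-8 / 0.0143 = 569.1 N·m.
ω = 177 rad/s, so P_max = T_max·ω = 1.007×10^5 W.

135 hp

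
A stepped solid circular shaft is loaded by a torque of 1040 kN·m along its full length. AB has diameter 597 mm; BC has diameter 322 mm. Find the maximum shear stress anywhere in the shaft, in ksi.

23.0 ksi

Under the same torque, τ_max = 16T/(πd³) is largest where d is smallest — segment BC (d = 322 mm).
τ_max = 16·1.040e6/(π·(0.322)³) = 1.586×10^8 Pa.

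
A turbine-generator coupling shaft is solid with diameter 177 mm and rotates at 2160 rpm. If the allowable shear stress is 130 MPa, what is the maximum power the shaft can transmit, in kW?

32000 kW

J = πd⁴/32 = π(0.177)⁴/32 = 9.636×10^-5 m⁴.
T_max = τ_allow·J/r = 1.30×10^8 × 9.636×10^-5 / 0.0885 = 141500 N·m.
ω = 2π·2160/60 = 226.2 rad/s, so P_max = T_max·ω = 3.202×10^7 W.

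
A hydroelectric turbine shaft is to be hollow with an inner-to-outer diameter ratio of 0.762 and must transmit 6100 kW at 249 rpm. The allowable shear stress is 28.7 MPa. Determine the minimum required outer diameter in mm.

ω = 2π·249/60 = 26.08 rad/s, so T = P/ω = 6100×10³ / 26.08 = 233900 N·m.
For a hollow shaft with d_i/d_o = 0.762: τ_max = 16T/(π d_o³ (1−k⁴)), so d_o = [16T/(π τ_allow (1−k⁴))]^(1/3) = [16·233900/(π·2.87×10^7·0.6629)]^(1/3) = 0.3971 m.

397 mm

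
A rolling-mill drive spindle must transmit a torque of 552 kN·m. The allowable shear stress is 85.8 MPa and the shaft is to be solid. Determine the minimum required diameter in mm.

For a solid shaft τ_max = 16T/(πd³), so d = (16T/(π τ_allow))^(1/3) = (16·552000/(π·8.58×10^7))^(1/3) = 0.3200 m.

320 mm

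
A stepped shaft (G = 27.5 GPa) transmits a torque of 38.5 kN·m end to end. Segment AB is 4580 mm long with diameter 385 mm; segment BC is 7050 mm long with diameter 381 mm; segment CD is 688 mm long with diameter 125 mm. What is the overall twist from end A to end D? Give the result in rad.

0.0479 rad

J_AB = π(0.385)⁴/32 = 2.16×10^-3 m⁴; J_BC = π(0.381)⁴/32 = 2.07×10^-3 m⁴; J_CD = π(0.125)⁴/32 = 2.40×10^-5 m⁴.
θ = (T/G)·Σ L_i/J_i = (38500/27.5×10⁹)·(4.58/2.16×10^-3 + 7.05/2.07×10^-3 + 0.688/2.40×10^-5) = 0.04793 rad.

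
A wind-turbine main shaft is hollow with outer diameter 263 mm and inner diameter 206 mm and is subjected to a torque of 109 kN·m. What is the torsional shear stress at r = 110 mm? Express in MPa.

J = π(d_o⁴ − d_i⁴)/32 = π(0.263⁴ − 0.206⁴)/32 = 2.929×10^-4 m⁴.
Shear stress varies linearly with radius: τ = T·r/J = 109000 × 0.110 / 2.929×10^-4 = 4.093×10^7 Pa.

40.9 MPa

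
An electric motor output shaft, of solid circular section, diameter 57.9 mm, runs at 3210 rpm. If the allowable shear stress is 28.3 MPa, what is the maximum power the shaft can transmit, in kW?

363 kW

J = πd⁴/32 = π(0.0579)⁴/32 = 1.103×10^-6 m⁴.
T_max = τ_allow·J/r = 2.83×10^7 × 1.103×10^-6 / 0.0290 = 1079 N·m.
ω = 2π·3210/60 = 336.2 rad/s, so P_max = T_max·ω = 3.626×10^5 W.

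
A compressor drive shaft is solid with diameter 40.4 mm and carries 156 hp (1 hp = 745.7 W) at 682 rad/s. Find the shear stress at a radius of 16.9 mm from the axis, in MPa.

ω = 682 rad/s, so T = P/ω = 156×745.7 / 682.0 = 170.6 N·m.
J = πd⁴/32 = π(0.0404)⁴/32 = 2.615×10^-7 m⁴.
Shear stress varies linearly with radius: τ = T·r/J = 170.6 × 0.0169 / 2.615×10^-7 = 1.102×10^7 Pa.

11.0 MPa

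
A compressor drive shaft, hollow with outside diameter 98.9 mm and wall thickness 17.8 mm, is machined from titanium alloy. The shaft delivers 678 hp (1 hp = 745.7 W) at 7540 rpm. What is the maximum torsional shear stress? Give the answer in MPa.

ω = 2π·7540/60 = 789.6 rad/s, so T = P/ω = 678×745.7 / 789.6 = 640.3 N·m.
J = π(d_o⁴ − d_i⁴)/32 = π(0.0989⁴ − 0.0633⁴)/32 = 7.816×10^-6 m⁴.
τ_max = T·r/J = 640.3 × 0.0495 / 7.816×10^-6 = 4.051×10^6 Pa.

4.05 MPa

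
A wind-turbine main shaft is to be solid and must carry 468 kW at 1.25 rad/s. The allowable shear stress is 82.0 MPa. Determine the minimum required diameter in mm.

285 mm

ω = 1.25 rad/s, so T = P/ω = 468×10³ / 1.250 = 374400 N·m.
For a solid shaft τ_max = 16T/(πd³), so d = (16T/(π τ_allow))^(1/3) = (16·374400/(π·8.20×10^7))^(1/3) = 0.2854 m.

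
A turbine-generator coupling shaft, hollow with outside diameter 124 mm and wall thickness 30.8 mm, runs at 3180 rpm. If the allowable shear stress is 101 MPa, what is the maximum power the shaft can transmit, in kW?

J = π(d_o⁴ − d_i⁴)/32 = π(0.124⁴ − 0.0624⁴)/32 = 2.172×10^-5 m⁴.
T_max = τ_allow·J/r = 1.01×10^8 × 2.172×10^-5 / 0.0620 = 35390 N·m.
ω = 2π·3180/60 = 333.0 rad/s, so P_max = T_max·ω = 1.178×10^7 W.

11800 kW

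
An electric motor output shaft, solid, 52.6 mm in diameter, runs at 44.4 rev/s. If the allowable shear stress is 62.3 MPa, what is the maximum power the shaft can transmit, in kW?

J = πd⁴/32 = π(0.0526)⁴/32 = 7.515×10^-7 m⁴.
T_max = τ_allow·J/r = 6.23×10^7 × 7.515×10^-7 / 0.0263 = 1780 N·m.
ω = 2π·44.4 = 279.0 rad/s, so P_max = T_max·ω = 4.966×10^5 W.

497 kW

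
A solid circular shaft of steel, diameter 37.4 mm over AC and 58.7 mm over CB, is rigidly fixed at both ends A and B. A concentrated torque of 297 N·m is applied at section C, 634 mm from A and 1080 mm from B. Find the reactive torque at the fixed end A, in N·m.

65.1 N·m

Compatibility: T_A·a/J_AC = T_B·b/J_CB with T_A + T_B = T₀.
J_AC = 1.92×10^-7 m⁴, J_CB = 1.17×10^-6 m⁴, so T_A = T₀·(J_AC/a)/((J_AC/a)+(J_CB/b)) = 65.10 N·m, T_B = 231.9 N·m.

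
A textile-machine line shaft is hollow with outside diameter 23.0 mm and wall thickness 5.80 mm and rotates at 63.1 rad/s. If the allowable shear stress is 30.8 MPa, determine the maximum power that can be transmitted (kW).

4.36 kW

J = π(d_o⁴ − d_i⁴)/32 = π(0.0230⁴ − 0.0114⁴)/32 = 2.582×10^-8 m⁴.
T_max = τ_allow·J/r = 3.08×10^7 × 2.582×10^-8 / 0.0115 = 69.14 N·m.
ω = 63.1 rad/s, so P_max = T_max·ω = 4363 W.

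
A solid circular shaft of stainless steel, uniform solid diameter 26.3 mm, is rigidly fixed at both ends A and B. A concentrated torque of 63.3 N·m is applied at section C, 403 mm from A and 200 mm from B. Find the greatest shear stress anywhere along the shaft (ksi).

With uniform GJ and both ends fixed, compatibility θ_AC = θ_CB gives T_A·a = T_B·b, together with T_A + T_B = T₀.
T_A = T₀·b/(a+b) = 63.30·200/603.0 = 21.00 N·m; T_B = 42.30 N·m.
τ in each portion: τ_AC = 5.88×10^6 Pa, τ_CB = 1.18×10^7 Pa; maximum is in CB.
τ_max = T_CB·r/J = 42.30·0.0132/4.70×10^-8 = 1.184×10^7 Pa.

1.72 ksi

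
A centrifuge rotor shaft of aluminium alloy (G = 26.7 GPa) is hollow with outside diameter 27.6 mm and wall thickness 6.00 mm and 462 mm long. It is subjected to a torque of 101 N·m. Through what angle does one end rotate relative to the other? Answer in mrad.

J = π(d_o⁴ − d_i⁴)/32 = π(0.0276⁴ − 0.0156⁴)/32 = 5.115×10^-8 m⁴.
θ = T·L/(G·J) = 101.0 × 0.462 / (26.7×10⁹ × 5.115×10^-8) = 0.03416 rad.

34.2 mrad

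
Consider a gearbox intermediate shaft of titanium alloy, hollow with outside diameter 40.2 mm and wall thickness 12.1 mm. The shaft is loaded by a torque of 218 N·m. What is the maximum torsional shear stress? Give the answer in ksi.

J = π(d_o⁴ − d_i⁴)/32 = π(0.0402⁴ − 0.0160⁴)/32 = 2.500×10^-7 m⁴.
τ_max = T·r/J = 218.0 × 0.0201 / 2.500×10^-7 = 1.753×10^7 Pa.

2.54 ksi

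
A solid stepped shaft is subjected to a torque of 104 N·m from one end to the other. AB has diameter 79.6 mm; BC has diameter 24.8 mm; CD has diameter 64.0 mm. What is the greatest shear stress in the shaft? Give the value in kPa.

34700 kPa

Under the same torque, τ_max = 16T/(πd³) is largest where d is smallest — segment BC (d = 24.8 mm).
τ_max = 16·104.0/(π·(0.0248)³) = 3.473×10^7 Pa.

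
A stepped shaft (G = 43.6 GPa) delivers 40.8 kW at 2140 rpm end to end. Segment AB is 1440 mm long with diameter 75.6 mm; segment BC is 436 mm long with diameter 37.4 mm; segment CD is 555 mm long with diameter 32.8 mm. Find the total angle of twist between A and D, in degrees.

ω = 2π·2140/60 = 224.1 rad/s, so T = P/ω = 40.8×10³ / 224.1 = 182.1 N·m.
J_AB = π(0.0756)⁴/32 = 3.21×10^-6 m⁴; J_BC = π(0.0374)⁴/32 = 1.92×10^-7 m⁴; J_CD = π(0.0328)⁴/32 = 1.14×10^-7 m⁴.
θ = (T/G)·Σ L_i/J_i = (182.1/43.6×10⁹)·(1.44/3.21×10^-6 + 0.436/1.92×10^-7 + 0.555/1.14×10^-7) = 0.03175 rad.

1.82°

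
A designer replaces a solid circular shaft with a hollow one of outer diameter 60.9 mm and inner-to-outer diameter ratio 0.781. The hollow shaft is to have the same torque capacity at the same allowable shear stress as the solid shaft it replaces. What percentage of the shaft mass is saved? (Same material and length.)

46.8 %

Equal τ_max and T ⇒ the solid shaft needs d_s³ = d_o³(1−k⁴), so d_s = 60.9·(1−0.781⁴)^(1/3) = 52.15 mm.
Area ratio A_h/A_s = d_o²(1−k²)/d_s² = (1−k²)/(1−k⁴)^(2/3) = 0.5319.
Mass saving = 1 − 0.5319 = 46.8 %.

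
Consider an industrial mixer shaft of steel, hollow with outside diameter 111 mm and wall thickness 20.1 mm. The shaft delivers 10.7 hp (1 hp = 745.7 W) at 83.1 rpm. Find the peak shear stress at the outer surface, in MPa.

ω = 2π·83.1/60 = 8.702 rad/s, so T = P/ω = 10.7×745.7 / 8.702 = 916.9 N·m.
J = π(d_o⁴ − d_i⁴)/32 = π(0.111⁴ − 0.0708⁴)/32 = 1.244×10^-5 m⁴.
τ_max = T·r/J = 916.9 × 0.0555 / 1.244×10^-5 = 4.092×10^6 Pa.

4.09 MPa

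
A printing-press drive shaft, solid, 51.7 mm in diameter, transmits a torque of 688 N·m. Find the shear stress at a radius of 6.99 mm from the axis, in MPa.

J = πd⁴/32 = π(0.0517)⁴/32 = 7.014×10^-7 m⁴.
Shear stress varies linearly with radius: τ = T·r/J = 688.0 × 0.00699 / 7.014×10^-7 = 6.857×10^6 Pa.

6.86 MPa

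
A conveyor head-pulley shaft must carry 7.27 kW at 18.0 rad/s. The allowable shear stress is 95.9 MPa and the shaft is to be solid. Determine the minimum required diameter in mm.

ω = 18.0 rad/s, so T = P/ω = 7.27×10³ / 18.00 = 403.9 N·m.
For a solid shaft τ_max = 16T/(πd³), so d = (16T/(π τ_allow))^(1/3) = (16·403.9/(π·9.59×10^7))^(1/3) = 0.02778 m.

27.8 mm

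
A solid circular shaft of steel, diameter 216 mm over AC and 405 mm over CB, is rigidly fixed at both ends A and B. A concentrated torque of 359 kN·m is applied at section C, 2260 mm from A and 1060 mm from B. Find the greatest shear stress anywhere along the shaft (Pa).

2.65e7 Pa

Compatibility: T_A·a/J_AC = T_B·b/J_CB with T_A + T_B = T₀.
J_AC = 2.14×10^-4 m⁴, J_CB = 2.64×10^-3 m⁴, so T_A = T₀·(J_AC/a)/((J_AC/a)+(J_CB/b)) = 13130 N·m, T_B = 345900 N·m.
τ in each portion: τ_AC = 6.63×10^6 Pa, τ_CB = 2.65×10^7 Pa; maximum is in CB.
τ_max = T_CB·r/J = 345900·0.203/2.64×10^-3 = 2.652×10^7 Pa.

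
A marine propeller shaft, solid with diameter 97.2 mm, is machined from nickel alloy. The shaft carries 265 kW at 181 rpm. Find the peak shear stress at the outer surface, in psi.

ω = 2π·181/60 = 18.95 rad/s, so T = P/ω = 265×10³ / 18.95 = 13980 N·m.
J = πd⁴/32 = π(0.0972)⁴/32 = 8.763×10^-6 m⁴.
τ_max = T·r/J = 13980 × 0.0486 / 8.763×10^-6 = 7.754×10^7 Pa.

11200 psi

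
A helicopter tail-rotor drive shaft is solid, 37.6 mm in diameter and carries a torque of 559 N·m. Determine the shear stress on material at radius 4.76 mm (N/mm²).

J = πd⁴/32 = π(0.0376)⁴/32 = 1.962×10^-7 m⁴.
Shear stress varies linearly with radius: τ = T·r/J = 559.0 × 0.00476 / 1.962×10^-7 = 1.356×10^7 Pa.

13.6 N/mm²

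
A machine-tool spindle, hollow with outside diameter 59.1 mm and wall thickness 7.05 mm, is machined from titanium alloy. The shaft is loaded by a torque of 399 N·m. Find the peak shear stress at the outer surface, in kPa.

J = π(d_o⁴ − d_i⁴)/32 = π(0.0591⁴ − 0.0450⁴)/32 = 7.951×10^-7 m⁴.
τ_max = T·r/J = 399.0 × 0.0295 / 7.951×10^-7 = 1.483×10^7 Pa.

14800 kPa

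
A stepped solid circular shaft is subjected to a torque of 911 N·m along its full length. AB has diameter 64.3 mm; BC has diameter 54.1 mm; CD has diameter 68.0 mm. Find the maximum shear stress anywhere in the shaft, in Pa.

Under the same torque, τ_max = 16T/(πd³) is largest where d is smallest — segment BC (d = 54.1 mm).
τ_max = 16·911.0/(π·(0.0541)³) = 2.930×10^7 Pa.

2.93e7 Pa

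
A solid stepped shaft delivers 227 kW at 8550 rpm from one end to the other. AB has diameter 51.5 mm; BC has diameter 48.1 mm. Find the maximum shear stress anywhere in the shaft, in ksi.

1.68 ksi

ω = 2π·8550/60 = 895.4 rad/s, so T = P/ω = 227×10³ / 895.4 = 253.5 N·m.
Under the same torque, τ_max = 16T/(πd³) is largest where d is smallest — segment BC (d = 48.1 mm).
τ_max = 16·253.5/(π·(0.0481)³) = 1.160×10^7 Pa.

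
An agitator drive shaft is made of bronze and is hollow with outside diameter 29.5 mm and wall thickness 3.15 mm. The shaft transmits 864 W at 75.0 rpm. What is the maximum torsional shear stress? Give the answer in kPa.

ω = 2π·75.0/60 = 7.854 rad/s, so T = P/ω = 864 / 7.854 = 110.0 N·m.
J = π(d_o⁴ − d_i⁴)/32 = π(0.0295⁴ − 0.0232⁴)/32 = 4.591×10^-8 m⁴.
τ_max = T·r/J = 110.0 × 0.0147 / 4.591×10^-8 = 3.534×10^7 Pa.

35300 kPa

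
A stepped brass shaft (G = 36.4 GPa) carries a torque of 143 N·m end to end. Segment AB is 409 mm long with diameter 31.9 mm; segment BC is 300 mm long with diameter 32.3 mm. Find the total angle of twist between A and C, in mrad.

26.8 mrad

J_AB = π(0.0319)⁴/32 = 1.02×10^-7 m⁴; J_BC = π(0.0323)⁴/32 = 1.07×10^-7 m⁴.
θ = (T/G)·Σ L_i/J_i = (143.0/36.4×10⁹)·(0.409/1.02×10^-7 + 0.300/1.07×10^-7) = 0.02683 rad.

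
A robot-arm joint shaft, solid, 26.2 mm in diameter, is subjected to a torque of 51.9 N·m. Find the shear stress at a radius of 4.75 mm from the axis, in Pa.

J = πd⁴/32 = π(0.0262)⁴/32 = 4.626×10^-8 m⁴.
Shear stress varies linearly with radius: τ = T·r/J = 51.90 × 0.00475 / 4.626×10^-8 = 5.329×10^6 Pa.

5.33e6 Pa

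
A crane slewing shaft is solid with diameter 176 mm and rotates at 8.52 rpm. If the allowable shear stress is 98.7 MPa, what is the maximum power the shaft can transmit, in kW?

94.3 kW

J = πd⁴/32 = π(0.176)⁴/32 = 9.420×10^-5 m⁴.
T_max = τ_allow·J/r = 9.87×10^7 × 9.420×10^-5 / 0.0880 = 105700 N·m.
ω = 2π·8.52/60 = 0.8922 rad/s, so P_max = T_max·ω = 9.427×10^4 W.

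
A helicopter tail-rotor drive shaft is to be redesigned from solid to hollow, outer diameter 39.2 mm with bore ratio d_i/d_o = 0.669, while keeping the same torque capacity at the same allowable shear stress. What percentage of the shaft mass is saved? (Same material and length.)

35.9 %

Equal τ_max and T ⇒ the solid shaft needs d_s³ = d_o³(1−k⁴), so d_s = 39.2·(1−0.669⁴)^(1/3) = 36.39 mm.
Area ratio A_h/A_s = d_o²(1−k²)/d_s² = (1−k²)/(1−k⁴)^(2/3) = 0.6412.
Mass saving = 1 − 0.6412 = 35.9 %.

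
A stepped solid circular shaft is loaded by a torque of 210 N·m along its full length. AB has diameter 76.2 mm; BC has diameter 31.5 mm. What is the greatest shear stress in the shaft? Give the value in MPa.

34.2 MPa

Under the same torque, τ_max = 16T/(πd³) is largest where d is smallest — segment BC (d = 31.5 mm).
τ_max = 16·210.0/(π·(0.0315)³) = 3.422×10^7 Pa.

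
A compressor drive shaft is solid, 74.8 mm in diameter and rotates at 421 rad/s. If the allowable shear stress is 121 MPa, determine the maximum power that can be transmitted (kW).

J = πd⁴/32 = π(0.0748)⁴/32 = 3.073×10^-6 m⁴.
T_max = τ_allow·J/r = 1.21×10^8 × 3.073×10^-6 / 0.0374 = 9943 N·m.
ω = 421 rad/s, so P_max = T_max·ω = 4.186×10^6 W.

4190 kW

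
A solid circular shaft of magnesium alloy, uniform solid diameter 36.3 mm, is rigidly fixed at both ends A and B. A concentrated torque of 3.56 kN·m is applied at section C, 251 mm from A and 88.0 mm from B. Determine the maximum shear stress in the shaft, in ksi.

40.7 ksi

With uniform GJ and both ends fixed, compatibility θ_AC = θ_CB gives T_A·a = T_B·b, together with T_A + T_B = T₀.
T_A = T₀·b/(a+b) = 3560·88.0/339.0 = 924.1 N·m; T_B = 2636 N·m.
τ in each portion: τ_AC = 9.84×10^7 Pa, τ_CB = 2.81×10^8 Pa; maximum is in CB.
τ_max = T_CB·r/J = 2636·0.0181/1.70×10^-7 = 2.807×10^8 Pa.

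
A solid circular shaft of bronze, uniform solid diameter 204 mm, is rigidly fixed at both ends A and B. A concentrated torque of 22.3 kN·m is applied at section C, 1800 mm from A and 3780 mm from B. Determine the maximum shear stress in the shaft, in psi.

With uniform GJ and both ends fixed, compatibility θ_AC = θ_CB gives T_A·a = T_B·b, together with T_A + T_B = T₀.
T_A = T₀·b/(a+b) = 22300·3780/5580 = 15110 N·m; T_B = 7194 N·m.
τ in each portion: τ_AC = 9.06×10^6 Pa, τ_CB = 4.32×10^6 Pa; maximum is in AC.
τ_max = T_AC·r/J = 15110·0.102/1.70×10^-4 = 9.062×10^6 Pa.

1310 psi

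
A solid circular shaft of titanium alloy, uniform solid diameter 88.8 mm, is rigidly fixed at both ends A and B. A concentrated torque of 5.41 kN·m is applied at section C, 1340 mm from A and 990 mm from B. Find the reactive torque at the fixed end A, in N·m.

With uniform GJ and both ends fixed, compatibility θ_AC = θ_CB gives T_A·a = T_B·b, together with T_A + T_B = T₀.
T_A = T₀·b/(a+b) = 5410·990/2330 = 2299 N·m; T_B = 3111 N·m.

2300 N·m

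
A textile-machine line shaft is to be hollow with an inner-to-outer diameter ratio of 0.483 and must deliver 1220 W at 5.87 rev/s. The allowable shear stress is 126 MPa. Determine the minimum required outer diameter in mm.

11.2 mm

ω = 2π·5.87 = 36.88 rad/s, so T = P/ω = 1220 / 36.88 = 33.08 N·m.
For a hollow shaft with d_i/d_o = 0.483: τ_max = 16T/(π d_o³ (1−k⁴)), so d_o = [16T/(π τ_allow (1−k⁴))]^(1/3) = [16·33.08/(π·1.26×10^8·0.9456)]^(1/3) = 0.01122 m.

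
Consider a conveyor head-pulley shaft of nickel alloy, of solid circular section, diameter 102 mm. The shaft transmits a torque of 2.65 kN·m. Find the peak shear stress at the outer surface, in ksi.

1.84 ksi

J = πd⁴/32 = π(0.102)⁴/32 = 1.063×10^-5 m⁴.
τ_max = T·r/J = 2650 × 0.0510 / 1.063×10^-5 = 1.272×10^7 Pa.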